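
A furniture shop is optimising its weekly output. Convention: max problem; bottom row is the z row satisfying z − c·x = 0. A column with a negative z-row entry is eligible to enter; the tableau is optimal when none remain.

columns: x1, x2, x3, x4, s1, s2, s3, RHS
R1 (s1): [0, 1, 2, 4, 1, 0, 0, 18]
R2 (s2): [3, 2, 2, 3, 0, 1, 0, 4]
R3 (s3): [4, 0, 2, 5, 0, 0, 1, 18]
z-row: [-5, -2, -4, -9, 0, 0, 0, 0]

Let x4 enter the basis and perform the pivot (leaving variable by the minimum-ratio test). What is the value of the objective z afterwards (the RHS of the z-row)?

12

Ratio test on column x4 — row 1: 18/4 = 9/2; row 2: 4/3 = 4/3; row 3: 18/5 = 18/5. Minimum is 4/3 at row 2 (s2 leaves); pivot element 3.
Pivot on row 2; the z-row RHS becomes 0 − (-9)·(4/3) = 12.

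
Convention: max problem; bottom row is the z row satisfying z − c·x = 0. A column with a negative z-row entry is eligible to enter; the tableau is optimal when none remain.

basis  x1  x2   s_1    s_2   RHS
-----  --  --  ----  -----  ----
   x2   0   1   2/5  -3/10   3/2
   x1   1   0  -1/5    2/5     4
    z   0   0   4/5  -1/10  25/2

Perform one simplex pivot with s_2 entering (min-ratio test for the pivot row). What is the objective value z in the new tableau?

27/2

Ratio test on column s_2 — row 1: entry -3/10 ≤ 0; row 2: 4/(2/5) = 10. Minimum is 10 at row 2 (x1 leaves); pivot element 2/5.
Pivot on row 2; the z-row RHS becomes 25/2 − (-1/10)·10 = 27/2.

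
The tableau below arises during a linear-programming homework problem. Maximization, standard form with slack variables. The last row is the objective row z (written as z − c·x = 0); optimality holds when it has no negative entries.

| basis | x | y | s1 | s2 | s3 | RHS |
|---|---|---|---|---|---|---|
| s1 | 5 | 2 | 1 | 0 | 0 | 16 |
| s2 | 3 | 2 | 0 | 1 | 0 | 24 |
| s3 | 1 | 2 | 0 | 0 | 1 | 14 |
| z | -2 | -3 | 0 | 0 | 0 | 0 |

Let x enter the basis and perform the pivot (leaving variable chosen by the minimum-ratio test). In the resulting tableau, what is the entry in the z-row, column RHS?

Ratio test on column x — row 1: 16/5 = 16/5; row 2: 24/3 = 8; row 3: 14/1 = 14. Minimum is 16/5 at row 1 (s1 leaves); pivot element 5.
Divide row 1 by 5; eliminate column x from the other rows.
z-row update in column RHS: 0 − (-2)·(16/5) = 32/5.

32/5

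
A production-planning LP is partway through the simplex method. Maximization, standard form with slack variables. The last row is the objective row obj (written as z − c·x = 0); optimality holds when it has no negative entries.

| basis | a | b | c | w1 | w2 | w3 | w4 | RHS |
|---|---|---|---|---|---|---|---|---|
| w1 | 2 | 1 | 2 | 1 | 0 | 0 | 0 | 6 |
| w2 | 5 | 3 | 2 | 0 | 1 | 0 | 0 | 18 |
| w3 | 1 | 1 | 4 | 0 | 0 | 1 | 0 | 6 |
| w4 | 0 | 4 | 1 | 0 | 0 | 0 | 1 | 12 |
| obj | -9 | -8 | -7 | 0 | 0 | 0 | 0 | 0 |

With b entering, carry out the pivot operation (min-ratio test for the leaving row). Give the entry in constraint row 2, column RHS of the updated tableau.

9

Ratio test on column b — row 1: 6/1 = 6; row 2: 18/3 = 6; row 3: 6/1 = 6; row 4: 12/4 = 3. Minimum is 3 at row 4 (w4 leaves); pivot element 4.
Divide row 4 by 4; eliminate column b from the other rows.
Row 2 update in column RHS: 18 − 3·3 = 9.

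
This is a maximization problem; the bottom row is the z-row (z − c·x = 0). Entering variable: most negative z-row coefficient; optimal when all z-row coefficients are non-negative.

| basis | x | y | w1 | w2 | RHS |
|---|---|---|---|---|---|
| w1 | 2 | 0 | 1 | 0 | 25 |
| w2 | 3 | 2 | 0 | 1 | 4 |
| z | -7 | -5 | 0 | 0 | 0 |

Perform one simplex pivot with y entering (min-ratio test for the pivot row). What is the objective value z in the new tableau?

10

Ratio test on column y — row 1: entry 0 ≤ 0; row 2: 4/2 = 2. Minimum is 2 at row 2 (w2 leaves); pivot element 2.
Pivot on row 2; the z-row RHS becomes 0 − (-5)·2 = 10.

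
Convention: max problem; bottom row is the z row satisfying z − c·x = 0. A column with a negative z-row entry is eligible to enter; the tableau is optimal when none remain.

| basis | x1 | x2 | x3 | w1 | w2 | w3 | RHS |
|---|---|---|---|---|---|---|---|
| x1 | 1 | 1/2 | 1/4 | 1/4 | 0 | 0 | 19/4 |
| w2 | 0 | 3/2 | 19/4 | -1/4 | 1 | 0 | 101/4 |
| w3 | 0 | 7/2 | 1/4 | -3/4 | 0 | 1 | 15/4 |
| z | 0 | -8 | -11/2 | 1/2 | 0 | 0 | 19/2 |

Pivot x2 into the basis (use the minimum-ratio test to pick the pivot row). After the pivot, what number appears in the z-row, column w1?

Ratio test on column x2 — row 1: (19/4)/(1/2) = 19/2; row 2: (101/4)/(3/2) = 101/6; row 3: (15/4)/(7/2) = 15/14. Minimum is 15/14 at row 3 (w3 leaves); pivot element 7/2.
Divide row 3 by 7/2; eliminate column x2 from the other rows.
z-row update in column w1: 1/2 − (-8)·(-3/14) = -17/14.

-17/14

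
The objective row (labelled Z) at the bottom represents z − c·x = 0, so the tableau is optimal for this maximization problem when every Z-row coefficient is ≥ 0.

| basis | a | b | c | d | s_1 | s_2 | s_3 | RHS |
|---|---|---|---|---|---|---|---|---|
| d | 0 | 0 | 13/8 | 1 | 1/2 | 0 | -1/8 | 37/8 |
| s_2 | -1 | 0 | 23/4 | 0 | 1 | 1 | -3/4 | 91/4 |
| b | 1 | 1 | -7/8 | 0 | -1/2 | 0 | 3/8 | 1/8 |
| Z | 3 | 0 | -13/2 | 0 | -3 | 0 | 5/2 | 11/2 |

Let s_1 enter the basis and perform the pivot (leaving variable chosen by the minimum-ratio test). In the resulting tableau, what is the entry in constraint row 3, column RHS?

19/4

Ratio test on column s_1 — row 1: (37/8)/(1/2) = 37/4; row 2: (91/4)/1 = 91/4; row 3: entry -1/2 ≤ 0. Minimum is 37/4 at row 1 (d leaves); pivot element 1/2.
Divide row 1 by 1/2; eliminate column s_1 from the other rows.
Row 3 update in column RHS: 1/8 − (-1/2)·(37/4) = 19/4.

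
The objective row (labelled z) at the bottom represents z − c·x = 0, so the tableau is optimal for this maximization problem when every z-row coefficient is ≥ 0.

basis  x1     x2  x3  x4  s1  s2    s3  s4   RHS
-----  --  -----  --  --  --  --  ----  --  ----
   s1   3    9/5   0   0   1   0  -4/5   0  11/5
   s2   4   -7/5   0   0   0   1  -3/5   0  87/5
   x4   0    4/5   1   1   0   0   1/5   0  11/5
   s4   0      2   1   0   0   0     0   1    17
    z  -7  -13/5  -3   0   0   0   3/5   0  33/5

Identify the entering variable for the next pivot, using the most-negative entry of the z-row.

x1

Negative z-row entries: x1: -7, x2: -13/5, x3: -3.
The most negative is -7 in column x1, so x1 enters.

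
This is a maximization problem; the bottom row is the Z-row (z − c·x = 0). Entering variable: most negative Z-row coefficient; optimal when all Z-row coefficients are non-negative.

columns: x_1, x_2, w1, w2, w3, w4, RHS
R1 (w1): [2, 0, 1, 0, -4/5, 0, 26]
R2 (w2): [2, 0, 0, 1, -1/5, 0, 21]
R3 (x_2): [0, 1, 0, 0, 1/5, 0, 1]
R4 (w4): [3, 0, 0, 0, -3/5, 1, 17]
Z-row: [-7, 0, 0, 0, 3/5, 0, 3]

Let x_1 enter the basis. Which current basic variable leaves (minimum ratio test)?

w4

Column x_1 entries and ratios — w1: 26/2 = 13; w2: 21/2 = 21/2; x_2: 0 ≤ 0, skip; w4: 17/3 = 17/3.
Smallest ratio is 17/3 in the row of w4, so w4 leaves.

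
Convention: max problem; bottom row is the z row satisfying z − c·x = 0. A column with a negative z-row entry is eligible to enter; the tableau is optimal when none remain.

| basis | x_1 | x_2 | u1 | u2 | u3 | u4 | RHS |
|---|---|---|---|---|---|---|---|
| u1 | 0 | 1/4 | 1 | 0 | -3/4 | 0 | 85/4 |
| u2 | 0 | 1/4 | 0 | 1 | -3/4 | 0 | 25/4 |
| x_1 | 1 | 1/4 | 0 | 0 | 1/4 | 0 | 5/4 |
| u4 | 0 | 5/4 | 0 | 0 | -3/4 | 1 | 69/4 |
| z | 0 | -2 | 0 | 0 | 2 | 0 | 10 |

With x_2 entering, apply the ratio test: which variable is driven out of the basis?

Column x_2 entries and ratios — u1: (85/4)/(1/4) = 85; u2: (25/4)/(1/4) = 25; x_1: (5/4)/(1/4) = 5; u4: (69/4)/(5/4) = 69/5.
Smallest ratio is 5 in the row of x_1, so x_1 leaves.

x_1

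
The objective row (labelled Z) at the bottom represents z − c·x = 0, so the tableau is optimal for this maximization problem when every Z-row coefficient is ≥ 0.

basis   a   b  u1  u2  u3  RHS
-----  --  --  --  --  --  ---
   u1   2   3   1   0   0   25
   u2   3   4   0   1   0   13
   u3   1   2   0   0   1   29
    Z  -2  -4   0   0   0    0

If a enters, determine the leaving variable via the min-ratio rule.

u2

Column a entries and ratios — u1: 25/2 = 25/2; u2: 13/3 = 13/3; u3: 29/1 = 29.
Smallest ratio is 13/3 in the row of u2, so u2 leaves.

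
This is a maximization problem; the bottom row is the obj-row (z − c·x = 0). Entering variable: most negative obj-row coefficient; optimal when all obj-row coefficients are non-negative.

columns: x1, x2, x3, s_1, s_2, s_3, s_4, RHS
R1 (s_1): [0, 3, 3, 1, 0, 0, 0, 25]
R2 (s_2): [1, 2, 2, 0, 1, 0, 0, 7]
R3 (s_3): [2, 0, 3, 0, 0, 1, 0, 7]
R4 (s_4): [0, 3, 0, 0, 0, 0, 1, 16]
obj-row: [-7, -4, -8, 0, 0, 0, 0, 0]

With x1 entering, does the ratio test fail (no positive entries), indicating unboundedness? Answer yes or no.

Column x1 has positive entries in row(s) 2, 3, so the ratio test bounds it — not unbounded.

no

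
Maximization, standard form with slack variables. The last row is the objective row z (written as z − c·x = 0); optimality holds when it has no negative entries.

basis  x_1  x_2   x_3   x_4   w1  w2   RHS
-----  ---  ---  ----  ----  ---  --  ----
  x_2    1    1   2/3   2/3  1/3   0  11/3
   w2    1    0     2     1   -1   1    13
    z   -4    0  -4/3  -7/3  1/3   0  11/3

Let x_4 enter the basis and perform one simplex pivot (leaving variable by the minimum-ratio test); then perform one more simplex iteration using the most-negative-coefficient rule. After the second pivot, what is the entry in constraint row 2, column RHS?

Ratio test on column x_4 — row 1: (11/3)/(2/3) = 11/2; row 2: 13/1 = 13. Minimum is 11/2 at row 1 (x_2 leaves); pivot element 2/3.
Divide row 1 by 2/3; eliminate column x_4 from the other rows.
Second iteration: most negative z-row entry is -1/2 in column x_1, so x_1 enters.
Ratio test on column x_1 — row 1: (11/2)/(3/2) = 11/3; row 2: entry -1/2 ≤ 0. Minimum is 11/3 at row 1 (x_4 leaves); pivot element 3/2.
Divide row 1 by 3/2; eliminate column x_1 from the other rows.
After both pivots, the entry at constraint row 2, column RHS is 28/3.

28/3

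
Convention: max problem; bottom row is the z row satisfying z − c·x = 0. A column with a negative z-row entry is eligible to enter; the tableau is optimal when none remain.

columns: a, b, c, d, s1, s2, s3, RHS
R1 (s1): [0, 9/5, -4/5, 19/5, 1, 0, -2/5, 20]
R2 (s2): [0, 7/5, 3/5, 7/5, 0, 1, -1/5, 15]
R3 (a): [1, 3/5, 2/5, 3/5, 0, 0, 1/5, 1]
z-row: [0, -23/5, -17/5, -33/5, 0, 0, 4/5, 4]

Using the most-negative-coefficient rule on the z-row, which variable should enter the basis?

Negative z-row entries: b: -23/5, c: -17/5, d: -33/5.
The most negative is -33/5 in column d, so d enters.

d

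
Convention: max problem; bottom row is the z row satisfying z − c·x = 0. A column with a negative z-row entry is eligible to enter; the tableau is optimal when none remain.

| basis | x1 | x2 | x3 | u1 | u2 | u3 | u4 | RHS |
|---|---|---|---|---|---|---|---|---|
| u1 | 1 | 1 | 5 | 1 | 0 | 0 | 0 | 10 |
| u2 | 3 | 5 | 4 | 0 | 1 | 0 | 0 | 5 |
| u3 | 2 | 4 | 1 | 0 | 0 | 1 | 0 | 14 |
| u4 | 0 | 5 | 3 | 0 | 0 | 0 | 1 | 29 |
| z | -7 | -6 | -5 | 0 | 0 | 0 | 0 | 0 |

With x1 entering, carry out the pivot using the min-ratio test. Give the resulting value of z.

Ratio test on column x1 — row 1: 10/1 = 10; row 2: 5/3 = 5/3; row 3: 14/2 = 7; row 4: entry 0 ≤ 0. Minimum is 5/3 at row 2 (u2 leaves); pivot element 3.
Pivot on row 2; the z-row RHS becomes 0 − (-7)·(5/3) = 35/3.

35/3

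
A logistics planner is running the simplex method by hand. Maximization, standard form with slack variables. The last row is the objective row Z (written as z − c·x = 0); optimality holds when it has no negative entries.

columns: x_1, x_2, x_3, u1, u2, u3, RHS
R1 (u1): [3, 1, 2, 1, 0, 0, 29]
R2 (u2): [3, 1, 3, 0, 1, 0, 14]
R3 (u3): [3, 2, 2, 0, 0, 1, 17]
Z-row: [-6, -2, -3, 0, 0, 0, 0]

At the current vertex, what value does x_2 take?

0

x_2 is not in the basis, so in the current basic feasible solution x_2 = 0.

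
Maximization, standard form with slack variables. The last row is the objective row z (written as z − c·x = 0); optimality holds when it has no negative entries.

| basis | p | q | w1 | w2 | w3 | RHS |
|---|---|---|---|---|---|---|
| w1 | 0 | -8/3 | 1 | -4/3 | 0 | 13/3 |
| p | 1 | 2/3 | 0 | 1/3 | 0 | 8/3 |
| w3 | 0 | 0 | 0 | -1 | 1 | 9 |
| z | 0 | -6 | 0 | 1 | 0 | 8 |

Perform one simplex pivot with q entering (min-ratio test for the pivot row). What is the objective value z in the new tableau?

Ratio test on column q — row 1: entry -8/3 ≤ 0; row 2: (8/3)/(2/3) = 4; row 3: entry 0 ≤ 0. Minimum is 4 at row 2 (p leaves); pivot element 2/3.
Pivot on row 2; the z-row RHS becomes 8 − (-6)·4 = 32.

32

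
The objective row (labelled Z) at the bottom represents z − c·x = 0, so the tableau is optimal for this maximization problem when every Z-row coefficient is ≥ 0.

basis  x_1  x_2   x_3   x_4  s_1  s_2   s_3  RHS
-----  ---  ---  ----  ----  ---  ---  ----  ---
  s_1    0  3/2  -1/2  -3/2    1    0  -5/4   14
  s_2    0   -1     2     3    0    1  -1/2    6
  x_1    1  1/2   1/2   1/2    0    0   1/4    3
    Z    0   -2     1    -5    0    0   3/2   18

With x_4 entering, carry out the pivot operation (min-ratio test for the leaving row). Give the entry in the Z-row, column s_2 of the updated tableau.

5/3

Ratio test on column x_4 — row 1: entry -3/2 ≤ 0; row 2: 6/3 = 2; row 3: 3/(1/2) = 6. Minimum is 2 at row 2 (s_2 leaves); pivot element 3.
Divide row 2 by 3; eliminate column x_4 from the other rows.
Z-row update in column s_2: 0 − (-5)·(1/3) = 5/3.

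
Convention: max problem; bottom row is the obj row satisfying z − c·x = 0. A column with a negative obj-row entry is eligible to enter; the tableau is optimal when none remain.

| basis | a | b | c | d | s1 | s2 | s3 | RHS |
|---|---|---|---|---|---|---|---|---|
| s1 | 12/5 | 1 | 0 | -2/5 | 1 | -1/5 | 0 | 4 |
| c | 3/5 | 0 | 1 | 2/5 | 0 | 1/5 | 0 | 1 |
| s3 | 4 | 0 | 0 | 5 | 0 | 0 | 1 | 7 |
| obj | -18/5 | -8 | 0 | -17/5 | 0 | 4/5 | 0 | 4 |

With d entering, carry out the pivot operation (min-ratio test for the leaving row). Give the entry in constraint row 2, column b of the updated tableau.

0

Ratio test on column d — row 1: entry -2/5 ≤ 0; row 2: 1/(2/5) = 5/2; row 3: 7/5 = 7/5. Minimum is 7/5 at row 3 (s3 leaves); pivot element 5.
Divide row 3 by 5; eliminate column d from the other rows.
Row 2 update in column b: 0 − (2/5)·0 = 0.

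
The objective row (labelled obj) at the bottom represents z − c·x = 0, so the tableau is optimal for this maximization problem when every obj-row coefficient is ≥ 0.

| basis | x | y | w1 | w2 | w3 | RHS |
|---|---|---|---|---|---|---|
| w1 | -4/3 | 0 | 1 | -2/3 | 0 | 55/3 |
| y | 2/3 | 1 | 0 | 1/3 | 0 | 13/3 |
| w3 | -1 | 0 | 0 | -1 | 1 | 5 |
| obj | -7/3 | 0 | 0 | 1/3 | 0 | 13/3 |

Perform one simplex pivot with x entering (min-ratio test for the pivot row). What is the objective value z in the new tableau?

39/2

Ratio test on column x — row 1: entry -4/3 ≤ 0; row 2: (13/3)/(2/3) = 13/2; row 3: entry -1 ≤ 0. Minimum is 13/2 at row 2 (y leaves); pivot element 2/3.
Pivot on row 2; the obj-row RHS becomes 13/3 − (-7/3)·(13/2) = 39/2.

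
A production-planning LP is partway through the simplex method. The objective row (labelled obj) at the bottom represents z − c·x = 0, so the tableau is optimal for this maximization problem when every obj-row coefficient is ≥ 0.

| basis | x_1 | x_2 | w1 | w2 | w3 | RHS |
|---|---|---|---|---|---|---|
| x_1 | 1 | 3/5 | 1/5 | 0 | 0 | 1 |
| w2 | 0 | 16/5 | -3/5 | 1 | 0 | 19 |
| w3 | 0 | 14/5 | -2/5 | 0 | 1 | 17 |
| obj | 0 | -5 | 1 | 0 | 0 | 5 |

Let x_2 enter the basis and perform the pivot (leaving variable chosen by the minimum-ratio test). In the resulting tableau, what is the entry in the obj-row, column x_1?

Ratio test on column x_2 — row 1: 1/(3/5) = 5/3; row 2: 19/(16/5) = 95/16; row 3: 17/(14/5) = 85/14. Minimum is 5/3 at row 1 (x_1 leaves); pivot element 3/5.
Divide row 1 by 3/5; eliminate column x_2 from the other rows.
obj-row update in column x_1: 0 − (-5)·(5/3) = 25/3.

25/3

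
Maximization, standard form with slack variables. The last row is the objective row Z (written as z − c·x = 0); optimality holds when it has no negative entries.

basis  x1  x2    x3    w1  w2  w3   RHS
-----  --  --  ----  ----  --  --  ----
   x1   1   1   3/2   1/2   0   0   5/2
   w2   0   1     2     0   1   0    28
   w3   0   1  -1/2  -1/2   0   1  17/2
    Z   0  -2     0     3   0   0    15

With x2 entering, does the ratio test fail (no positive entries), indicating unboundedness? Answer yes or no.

Column x2 has positive entries in row(s) 1, 2, 3, so the ratio test bounds it — not unbounded.

no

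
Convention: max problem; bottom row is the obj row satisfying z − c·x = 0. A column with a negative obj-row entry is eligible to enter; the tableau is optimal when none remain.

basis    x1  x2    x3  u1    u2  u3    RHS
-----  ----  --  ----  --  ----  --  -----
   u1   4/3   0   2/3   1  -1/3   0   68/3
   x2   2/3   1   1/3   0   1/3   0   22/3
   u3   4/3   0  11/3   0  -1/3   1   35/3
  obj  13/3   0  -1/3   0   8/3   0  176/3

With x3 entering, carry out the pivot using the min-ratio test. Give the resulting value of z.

657/11

Ratio test on column x3 — row 1: (68/3)/(2/3) = 34; row 2: (22/3)/(1/3) = 22; row 3: (35/3)/(11/3) = 35/11. Minimum is 35/11 at row 3 (u3 leaves); pivot element 11/3.
Pivot on row 3; the obj-row RHS becomes 176/3 − (-1/3)·(35/11) = 657/11.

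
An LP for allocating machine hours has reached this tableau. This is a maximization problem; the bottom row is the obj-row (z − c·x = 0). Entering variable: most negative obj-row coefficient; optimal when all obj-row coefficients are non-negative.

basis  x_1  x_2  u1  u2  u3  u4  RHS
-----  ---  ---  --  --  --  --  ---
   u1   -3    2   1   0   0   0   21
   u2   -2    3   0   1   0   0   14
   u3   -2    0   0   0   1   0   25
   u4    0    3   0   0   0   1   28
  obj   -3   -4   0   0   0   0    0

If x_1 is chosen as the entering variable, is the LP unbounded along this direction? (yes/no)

yes

Every constraint-row entry in column x_1 is ≤ 0, so increasing x_1 is unbounded.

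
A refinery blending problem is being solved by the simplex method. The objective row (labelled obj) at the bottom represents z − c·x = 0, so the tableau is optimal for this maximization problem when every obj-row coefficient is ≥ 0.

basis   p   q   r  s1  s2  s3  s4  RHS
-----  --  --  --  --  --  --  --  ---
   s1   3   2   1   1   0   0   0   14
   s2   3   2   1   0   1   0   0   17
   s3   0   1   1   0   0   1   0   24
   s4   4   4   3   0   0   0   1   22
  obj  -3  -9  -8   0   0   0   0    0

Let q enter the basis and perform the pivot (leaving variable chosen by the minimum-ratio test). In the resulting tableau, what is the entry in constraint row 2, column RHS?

Ratio test on column q — row 1: 14/2 = 7; row 2: 17/2 = 17/2; row 3: 24/1 = 24; row 4: 22/4 = 11/2. Minimum is 11/2 at row 4 (s4 leaves); pivot element 4.
Divide row 4 by 4; eliminate column q from the other rows.
Row 2 update in column RHS: 17 − 2·(11/2) = 6.

6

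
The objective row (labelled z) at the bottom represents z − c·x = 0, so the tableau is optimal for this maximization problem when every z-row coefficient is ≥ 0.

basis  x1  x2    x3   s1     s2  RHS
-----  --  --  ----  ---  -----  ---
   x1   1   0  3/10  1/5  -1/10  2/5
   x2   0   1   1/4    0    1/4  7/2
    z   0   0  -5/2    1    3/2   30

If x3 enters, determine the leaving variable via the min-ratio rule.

Column x3 entries and ratios — x1: (2/5)/(3/10) = 4/3; x2: (7/2)/(1/4) = 14.
Smallest ratio is 4/3 in the row of x1, so x1 leaves.

x1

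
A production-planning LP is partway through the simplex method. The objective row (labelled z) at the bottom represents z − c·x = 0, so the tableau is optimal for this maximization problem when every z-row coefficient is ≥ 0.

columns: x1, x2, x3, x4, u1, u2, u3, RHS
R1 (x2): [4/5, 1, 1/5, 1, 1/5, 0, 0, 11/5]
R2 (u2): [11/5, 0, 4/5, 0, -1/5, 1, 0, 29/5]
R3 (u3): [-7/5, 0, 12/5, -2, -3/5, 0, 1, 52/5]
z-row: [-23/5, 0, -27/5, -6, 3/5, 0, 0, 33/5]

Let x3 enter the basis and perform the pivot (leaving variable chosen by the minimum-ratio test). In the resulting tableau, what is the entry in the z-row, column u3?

9/4

Ratio test on column x3 — row 1: (11/5)/(1/5) = 11; row 2: (29/5)/(4/5) = 29/4; row 3: (52/5)/(12/5) = 13/3. Minimum is 13/3 at row 3 (u3 leaves); pivot element 12/5.
Divide row 3 by 12/5; eliminate column x3 from the other rows.
z-row update in column u3: 0 − (-27/5)·(5/12) = 9/4.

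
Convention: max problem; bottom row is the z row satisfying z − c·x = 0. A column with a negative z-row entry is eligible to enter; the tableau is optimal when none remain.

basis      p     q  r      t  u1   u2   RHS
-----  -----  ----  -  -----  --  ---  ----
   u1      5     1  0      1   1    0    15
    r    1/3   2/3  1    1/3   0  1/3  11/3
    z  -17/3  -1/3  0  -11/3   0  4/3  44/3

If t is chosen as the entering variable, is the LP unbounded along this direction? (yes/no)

no

Column t has positive entries in row(s) 1, 2, so the ratio test bounds it — not unbounded.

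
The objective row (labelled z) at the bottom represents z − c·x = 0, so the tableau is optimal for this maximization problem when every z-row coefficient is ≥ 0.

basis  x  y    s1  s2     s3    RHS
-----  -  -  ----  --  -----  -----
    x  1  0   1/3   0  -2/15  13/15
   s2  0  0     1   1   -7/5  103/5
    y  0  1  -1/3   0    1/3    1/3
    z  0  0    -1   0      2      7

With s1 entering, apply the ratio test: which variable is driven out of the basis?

x

Column s1 entries and ratios — x: (13/15)/(1/3) = 13/5; s2: (103/5)/1 = 103/5; y: -1/3 ≤ 0, skip.
Smallest ratio is 13/5 in the row of x, so x leaves.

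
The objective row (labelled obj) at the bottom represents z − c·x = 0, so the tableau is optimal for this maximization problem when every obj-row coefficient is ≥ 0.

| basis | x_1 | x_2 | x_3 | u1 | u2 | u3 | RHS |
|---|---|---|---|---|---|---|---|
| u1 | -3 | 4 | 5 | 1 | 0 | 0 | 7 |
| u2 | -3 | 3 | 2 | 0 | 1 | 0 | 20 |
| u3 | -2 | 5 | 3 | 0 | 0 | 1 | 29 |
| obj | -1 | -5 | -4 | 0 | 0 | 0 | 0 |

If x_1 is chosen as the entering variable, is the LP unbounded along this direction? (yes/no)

Every constraint-row entry in column x_1 is ≤ 0, so increasing x_1 is unbounded.

yes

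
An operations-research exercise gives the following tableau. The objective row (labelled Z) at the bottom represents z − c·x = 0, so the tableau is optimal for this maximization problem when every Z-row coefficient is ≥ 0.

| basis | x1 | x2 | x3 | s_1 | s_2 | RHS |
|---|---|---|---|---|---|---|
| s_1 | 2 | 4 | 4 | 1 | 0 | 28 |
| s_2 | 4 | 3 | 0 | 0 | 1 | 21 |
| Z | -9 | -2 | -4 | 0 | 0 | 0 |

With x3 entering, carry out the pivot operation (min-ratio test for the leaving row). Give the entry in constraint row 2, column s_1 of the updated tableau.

Ratio test on column x3 — row 1: 28/4 = 7; row 2: entry 0 ≤ 0. Minimum is 7 at row 1 (s_1 leaves); pivot element 4.
Divide row 1 by 4; eliminate column x3 from the other rows.
Row 2 update in column s_1: 0 − 0·(1/4) = 0.

0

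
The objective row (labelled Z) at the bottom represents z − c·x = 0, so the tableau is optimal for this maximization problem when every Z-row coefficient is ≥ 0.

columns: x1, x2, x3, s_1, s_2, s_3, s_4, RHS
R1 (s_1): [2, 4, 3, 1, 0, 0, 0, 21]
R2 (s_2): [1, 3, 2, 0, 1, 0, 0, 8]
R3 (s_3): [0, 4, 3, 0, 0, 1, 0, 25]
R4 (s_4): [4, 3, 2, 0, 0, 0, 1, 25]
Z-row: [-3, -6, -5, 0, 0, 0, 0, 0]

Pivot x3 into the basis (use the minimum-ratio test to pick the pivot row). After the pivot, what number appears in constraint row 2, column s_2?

Ratio test on column x3 — row 1: 21/3 = 7; row 2: 8/2 = 4; row 3: 25/3 = 25/3; row 4: 25/2 = 25/2. Minimum is 4 at row 2 (s_2 leaves); pivot element 2.
Divide row 2 by 2; eliminate column x3 from the other rows.
In the new row 2, the s_2 entry is the old entry divided by the pivot: 1/2 = 1/2.

1/2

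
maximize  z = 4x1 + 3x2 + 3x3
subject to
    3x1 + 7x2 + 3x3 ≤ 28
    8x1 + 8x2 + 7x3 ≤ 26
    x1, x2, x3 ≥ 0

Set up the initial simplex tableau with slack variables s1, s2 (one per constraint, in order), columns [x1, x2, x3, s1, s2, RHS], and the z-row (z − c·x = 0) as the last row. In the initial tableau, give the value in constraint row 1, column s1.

Slack s1 belongs to constraint 1; its column is the unit vector e_1, so the entry in row 1 is 1.

1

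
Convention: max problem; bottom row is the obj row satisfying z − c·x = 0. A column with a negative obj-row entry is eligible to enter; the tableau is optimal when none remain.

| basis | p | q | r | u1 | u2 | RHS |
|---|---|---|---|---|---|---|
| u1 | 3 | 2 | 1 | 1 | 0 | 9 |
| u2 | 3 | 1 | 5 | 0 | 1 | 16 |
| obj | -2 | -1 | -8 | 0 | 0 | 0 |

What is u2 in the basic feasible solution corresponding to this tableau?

u2 is basic (row 2); its value is the RHS of that row, 16.

16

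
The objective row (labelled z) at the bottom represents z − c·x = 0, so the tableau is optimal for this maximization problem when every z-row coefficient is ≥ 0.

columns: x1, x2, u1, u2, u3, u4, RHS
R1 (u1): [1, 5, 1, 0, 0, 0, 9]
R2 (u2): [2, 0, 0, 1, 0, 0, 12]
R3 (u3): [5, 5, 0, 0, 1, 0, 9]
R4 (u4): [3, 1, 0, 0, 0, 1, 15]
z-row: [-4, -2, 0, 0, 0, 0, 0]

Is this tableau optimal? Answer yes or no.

The z-row has a negative entry -4 in column x1, so it is not optimal.

no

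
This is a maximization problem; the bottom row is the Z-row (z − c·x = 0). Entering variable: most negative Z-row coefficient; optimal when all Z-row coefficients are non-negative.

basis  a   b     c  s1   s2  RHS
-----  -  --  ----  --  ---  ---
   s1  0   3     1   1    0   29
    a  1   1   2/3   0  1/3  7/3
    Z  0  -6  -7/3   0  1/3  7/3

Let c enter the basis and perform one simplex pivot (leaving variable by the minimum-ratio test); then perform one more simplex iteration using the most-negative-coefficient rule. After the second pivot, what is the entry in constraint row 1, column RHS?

Ratio test on column c — row 1: 29/1 = 29; row 2: (7/3)/(2/3) = 7/2. Minimum is 7/2 at row 2 (a leaves); pivot element 2/3.
Divide row 2 by 2/3; eliminate column c from the other rows.
Second iteration: most negative Z-row entry is -5/2 in column b, so b enters.
Ratio test on column b — row 1: (51/2)/(3/2) = 17; row 2: (7/2)/(3/2) = 7/3. Minimum is 7/3 at row 2 (c leaves); pivot element 3/2.
Divide row 2 by 3/2; eliminate column b from the other rows.
After both pivots, the entry at constraint row 1, column RHS is 22.

22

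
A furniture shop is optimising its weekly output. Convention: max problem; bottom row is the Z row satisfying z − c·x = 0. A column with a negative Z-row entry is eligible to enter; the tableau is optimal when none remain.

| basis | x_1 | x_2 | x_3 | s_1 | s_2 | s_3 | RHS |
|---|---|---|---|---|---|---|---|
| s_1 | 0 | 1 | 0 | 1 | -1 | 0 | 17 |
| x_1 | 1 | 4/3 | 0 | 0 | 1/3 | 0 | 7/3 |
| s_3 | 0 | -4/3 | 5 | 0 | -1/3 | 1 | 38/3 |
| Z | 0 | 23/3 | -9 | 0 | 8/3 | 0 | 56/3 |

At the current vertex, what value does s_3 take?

38/3

s_3 is basic (row 3); its value is the RHS of that row, 38/3.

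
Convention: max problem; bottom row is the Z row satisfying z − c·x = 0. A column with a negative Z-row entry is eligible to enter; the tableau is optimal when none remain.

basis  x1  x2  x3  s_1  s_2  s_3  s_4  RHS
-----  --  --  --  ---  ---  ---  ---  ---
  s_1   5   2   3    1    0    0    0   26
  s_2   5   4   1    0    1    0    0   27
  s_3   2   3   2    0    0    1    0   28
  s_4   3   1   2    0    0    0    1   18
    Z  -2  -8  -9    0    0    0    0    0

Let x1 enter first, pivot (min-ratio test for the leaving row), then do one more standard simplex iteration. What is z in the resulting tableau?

78

Ratio test on column x1 — row 1: 26/5 = 26/5; row 2: 27/5 = 27/5; row 3: 28/2 = 14; row 4: 18/3 = 6. Minimum is 26/5 at row 1 (s_1 leaves); pivot element 5.
Pivot on row 1; the Z-row RHS becomes 0 − (-2)·(26/5) = 52/5.
Next entering variable (most negative Z-row entry -39/5): x3.
Ratio test on column x3 — row 1: (26/5)/(3/5) = 26/3; row 2: entry -2 ≤ 0; row 3: (88/5)/(4/5) = 22; row 4: (12/5)/(1/5) = 12. Minimum is 26/3 at row 1 (x1 leaves); pivot element 3/5.
After the second pivot the Z-row RHS is 52/5 − (-39/5)·(26/3) = 78.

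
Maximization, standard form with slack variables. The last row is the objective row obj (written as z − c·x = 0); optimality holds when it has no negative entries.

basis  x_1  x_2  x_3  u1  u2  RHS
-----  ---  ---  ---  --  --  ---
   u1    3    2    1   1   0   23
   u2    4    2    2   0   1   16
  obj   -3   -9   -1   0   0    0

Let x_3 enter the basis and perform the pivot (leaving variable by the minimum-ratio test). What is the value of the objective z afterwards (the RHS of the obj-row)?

8

Ratio test on column x_3 — row 1: 23/1 = 23; row 2: 16/2 = 8. Minimum is 8 at row 2 (u2 leaves); pivot element 2.
Pivot on row 2; the obj-row RHS becomes 0 − (-1)·8 = 8.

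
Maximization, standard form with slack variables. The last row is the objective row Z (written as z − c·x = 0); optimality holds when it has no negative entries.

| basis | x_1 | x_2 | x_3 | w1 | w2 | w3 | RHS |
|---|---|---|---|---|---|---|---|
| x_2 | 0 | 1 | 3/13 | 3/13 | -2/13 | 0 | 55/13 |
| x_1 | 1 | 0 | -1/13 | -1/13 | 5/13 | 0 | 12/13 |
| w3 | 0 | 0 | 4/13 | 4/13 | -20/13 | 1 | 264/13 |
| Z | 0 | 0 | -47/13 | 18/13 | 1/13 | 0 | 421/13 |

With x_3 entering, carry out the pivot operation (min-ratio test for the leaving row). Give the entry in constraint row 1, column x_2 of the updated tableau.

Ratio test on column x_3 — row 1: (55/13)/(3/13) = 55/3; row 2: entry -1/13 ≤ 0; row 3: (264/13)/(4/13) = 66. Minimum is 55/3 at row 1 (x_2 leaves); pivot element 3/13.
Divide row 1 by 3/13; eliminate column x_3 from the other rows.
In the new row 1, the x_2 entry is the old entry divided by the pivot: 1/(3/13) = 13/3.

13/3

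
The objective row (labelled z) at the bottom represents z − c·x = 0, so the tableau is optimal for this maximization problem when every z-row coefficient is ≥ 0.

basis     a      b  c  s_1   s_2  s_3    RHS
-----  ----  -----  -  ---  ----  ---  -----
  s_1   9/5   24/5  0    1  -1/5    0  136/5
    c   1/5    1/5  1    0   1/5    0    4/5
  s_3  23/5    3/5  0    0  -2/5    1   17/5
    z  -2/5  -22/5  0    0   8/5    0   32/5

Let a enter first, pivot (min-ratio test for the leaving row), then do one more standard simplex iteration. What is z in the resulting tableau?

23

Ratio test on column a — row 1: (136/5)/(9/5) = 136/9; row 2: (4/5)/(1/5) = 4; row 3: (17/5)/(23/5) = 17/23. Minimum is 17/23 at row 3 (s_3 leaves); pivot element 23/5.
Pivot on row 3; the z-row RHS becomes 32/5 − (-2/5)·(17/23) = 154/23.
Next entering variable (most negative z-row entry -100/23): b.
Ratio test on column b — row 1: (595/23)/(105/23) = 17/3; row 2: (15/23)/(4/23) = 15/4; row 3: (17/23)/(3/23) = 17/3. Minimum is 15/4 at row 2 (c leaves); pivot element 4/23.
After the second pivot the z-row RHS is 154/23 − (-100/23)·(15/4) = 23.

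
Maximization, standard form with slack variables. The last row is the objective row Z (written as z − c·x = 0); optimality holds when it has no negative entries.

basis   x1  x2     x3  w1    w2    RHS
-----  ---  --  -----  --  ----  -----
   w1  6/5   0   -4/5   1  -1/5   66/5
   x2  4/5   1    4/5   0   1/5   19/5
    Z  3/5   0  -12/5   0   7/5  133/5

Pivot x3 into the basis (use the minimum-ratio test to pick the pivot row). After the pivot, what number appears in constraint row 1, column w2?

Ratio test on column x3 — row 1: entry -4/5 ≤ 0; row 2: (19/5)/(4/5) = 19/4. Minimum is 19/4 at row 2 (x2 leaves); pivot element 4/5.
Divide row 2 by 4/5; eliminate column x3 from the other rows.
Row 1 update in column w2: -1/5 − (-4/5)·(1/4) = 0.

0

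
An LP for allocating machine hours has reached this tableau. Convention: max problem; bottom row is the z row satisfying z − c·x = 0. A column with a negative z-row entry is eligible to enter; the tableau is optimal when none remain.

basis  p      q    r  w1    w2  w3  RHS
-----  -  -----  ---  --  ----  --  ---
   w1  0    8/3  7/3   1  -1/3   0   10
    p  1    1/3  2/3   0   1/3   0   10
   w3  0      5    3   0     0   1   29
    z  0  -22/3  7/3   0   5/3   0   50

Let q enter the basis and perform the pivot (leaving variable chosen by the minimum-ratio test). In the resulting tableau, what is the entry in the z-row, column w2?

Ratio test on column q — row 1: 10/(8/3) = 15/4; row 2: 10/(1/3) = 30; row 3: 29/5 = 29/5. Minimum is 15/4 at row 1 (w1 leaves); pivot element 8/3.
Divide row 1 by 8/3; eliminate column q from the other rows.
z-row update in column w2: 5/3 − (-22/3)·(-1/8) = 3/4.

3/4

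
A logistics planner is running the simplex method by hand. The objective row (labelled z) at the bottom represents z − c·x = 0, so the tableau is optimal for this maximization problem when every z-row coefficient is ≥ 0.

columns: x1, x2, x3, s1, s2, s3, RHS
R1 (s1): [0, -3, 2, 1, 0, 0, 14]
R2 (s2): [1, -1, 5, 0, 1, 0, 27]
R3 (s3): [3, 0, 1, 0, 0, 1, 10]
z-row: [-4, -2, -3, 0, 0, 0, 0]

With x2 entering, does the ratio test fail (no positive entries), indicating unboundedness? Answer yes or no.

Every constraint-row entry in column x2 is ≤ 0, so increasing x2 is unbounded.

yes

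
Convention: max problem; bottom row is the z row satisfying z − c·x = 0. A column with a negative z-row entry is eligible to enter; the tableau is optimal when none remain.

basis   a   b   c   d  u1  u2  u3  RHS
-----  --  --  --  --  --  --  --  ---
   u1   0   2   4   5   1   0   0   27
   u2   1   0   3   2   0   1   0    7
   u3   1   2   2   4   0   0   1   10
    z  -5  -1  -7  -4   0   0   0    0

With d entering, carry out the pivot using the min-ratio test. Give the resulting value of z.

Ratio test on column d — row 1: 27/5 = 27/5; row 2: 7/2 = 7/2; row 3: 10/4 = 5/2. Minimum is 5/2 at row 3 (u3 leaves); pivot element 4.
Pivot on row 3; the z-row RHS becomes 0 − (-4)·(5/2) = 10.

10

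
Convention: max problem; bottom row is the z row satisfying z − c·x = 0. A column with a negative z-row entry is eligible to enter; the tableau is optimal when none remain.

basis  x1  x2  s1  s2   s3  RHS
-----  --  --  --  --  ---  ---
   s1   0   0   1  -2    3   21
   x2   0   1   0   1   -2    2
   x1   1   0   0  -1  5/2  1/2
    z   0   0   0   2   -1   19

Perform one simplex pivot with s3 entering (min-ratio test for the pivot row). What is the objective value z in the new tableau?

Ratio test on column s3 — row 1: 21/3 = 7; row 2: entry -2 ≤ 0; row 3: (1/2)/(5/2) = 1/5. Minimum is 1/5 at row 3 (x1 leaves); pivot element 5/2.
Pivot on row 3; the z-row RHS becomes 19 − (-1)·(1/5) = 96/5.

96/5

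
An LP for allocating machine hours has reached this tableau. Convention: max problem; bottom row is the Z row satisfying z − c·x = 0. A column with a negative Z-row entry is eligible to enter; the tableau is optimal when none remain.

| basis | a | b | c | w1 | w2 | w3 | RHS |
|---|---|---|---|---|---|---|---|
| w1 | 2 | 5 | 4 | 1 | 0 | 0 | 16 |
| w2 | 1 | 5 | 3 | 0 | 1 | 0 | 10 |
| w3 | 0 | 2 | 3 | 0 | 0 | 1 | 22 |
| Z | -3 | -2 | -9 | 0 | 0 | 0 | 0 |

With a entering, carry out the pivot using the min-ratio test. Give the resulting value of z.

Ratio test on column a — row 1: 16/2 = 8; row 2: 10/1 = 10; row 3: entry 0 ≤ 0. Minimum is 8 at row 1 (w1 leaves); pivot element 2.
Pivot on row 1; the Z-row RHS becomes 0 − (-3)·8 = 24.

24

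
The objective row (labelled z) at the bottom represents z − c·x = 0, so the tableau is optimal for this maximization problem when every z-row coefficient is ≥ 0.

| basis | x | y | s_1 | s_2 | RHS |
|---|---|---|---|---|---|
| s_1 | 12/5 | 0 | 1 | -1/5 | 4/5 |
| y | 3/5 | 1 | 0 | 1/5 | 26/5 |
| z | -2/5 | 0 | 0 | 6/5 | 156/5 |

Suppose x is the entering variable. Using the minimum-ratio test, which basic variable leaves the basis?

Column x entries and ratios — s_1: (4/5)/(12/5) = 1/3; y: (26/5)/(3/5) = 26/3.
Smallest ratio is 1/3 in the row of s_1, so s_1 leaves.

s_1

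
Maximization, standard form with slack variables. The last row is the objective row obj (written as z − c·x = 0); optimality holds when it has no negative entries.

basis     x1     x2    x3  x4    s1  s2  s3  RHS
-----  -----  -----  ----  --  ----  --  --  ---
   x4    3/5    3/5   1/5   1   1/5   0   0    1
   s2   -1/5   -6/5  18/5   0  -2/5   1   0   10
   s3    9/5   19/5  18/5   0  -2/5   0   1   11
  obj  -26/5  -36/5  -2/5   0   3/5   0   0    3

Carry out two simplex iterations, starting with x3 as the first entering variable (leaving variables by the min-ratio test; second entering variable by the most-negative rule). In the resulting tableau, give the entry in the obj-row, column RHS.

251/45

Ratio test on column x3 — row 1: 1/(1/5) = 5; row 2: 10/(18/5) = 25/9; row 3: 11/(18/5) = 55/18. Minimum is 25/9 at row 2 (s2 leaves); pivot element 18/5.
Divide row 2 by 18/5; eliminate column x3 from the other rows.
Second iteration: most negative obj-row entry is -22/3 in column x2, so x2 enters.
Ratio test on column x2 — row 1: (4/9)/(2/3) = 2/3; row 2: entry -1/3 ≤ 0; row 3: 1/5 = 1/5. Minimum is 1/5 at row 3 (s3 leaves); pivot element 5.
Divide row 3 by 5; eliminate column x2 from the other rows.
After both pivots, the entry at the obj-row, column RHS is 251/45.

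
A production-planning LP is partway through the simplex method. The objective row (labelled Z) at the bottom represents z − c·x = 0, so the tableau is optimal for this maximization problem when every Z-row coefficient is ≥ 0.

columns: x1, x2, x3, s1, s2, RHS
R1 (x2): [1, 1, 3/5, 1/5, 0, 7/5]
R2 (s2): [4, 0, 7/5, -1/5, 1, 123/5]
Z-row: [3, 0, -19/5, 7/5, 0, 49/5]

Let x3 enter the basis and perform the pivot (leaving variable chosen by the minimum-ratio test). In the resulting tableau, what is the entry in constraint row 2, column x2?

Ratio test on column x3 — row 1: (7/5)/(3/5) = 7/3; row 2: (123/5)/(7/5) = 123/7. Minimum is 7/3 at row 1 (x2 leaves); pivot element 3/5.
Divide row 1 by 3/5; eliminate column x3 from the other rows.
Row 2 update in column x2: 0 − (7/5)·(5/3) = -7/3.

-7/3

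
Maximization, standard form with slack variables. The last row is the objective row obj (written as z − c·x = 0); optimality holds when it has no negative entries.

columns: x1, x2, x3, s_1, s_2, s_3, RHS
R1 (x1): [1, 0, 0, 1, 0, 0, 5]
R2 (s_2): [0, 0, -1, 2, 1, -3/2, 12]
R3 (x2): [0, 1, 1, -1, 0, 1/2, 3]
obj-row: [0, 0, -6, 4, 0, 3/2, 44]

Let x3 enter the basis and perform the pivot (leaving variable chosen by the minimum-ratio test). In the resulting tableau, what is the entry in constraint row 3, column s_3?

Ratio test on column x3 — row 1: entry 0 ≤ 0; row 2: entry -1 ≤ 0; row 3: 3/1 = 3. Minimum is 3 at row 3 (x2 leaves); pivot element 1.
Divide row 3 by 1; eliminate column x3 from the other rows.
In the new row 3, the s_3 entry is the old entry divided by the pivot: (1/2)/1 = 1/2.

1/2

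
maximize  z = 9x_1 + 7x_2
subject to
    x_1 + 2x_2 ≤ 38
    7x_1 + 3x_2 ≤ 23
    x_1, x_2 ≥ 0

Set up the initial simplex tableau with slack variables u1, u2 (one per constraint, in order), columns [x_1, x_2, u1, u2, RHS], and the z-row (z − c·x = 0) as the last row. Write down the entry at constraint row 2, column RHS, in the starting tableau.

23

The RHS of constraint 2 is b_2 = 23.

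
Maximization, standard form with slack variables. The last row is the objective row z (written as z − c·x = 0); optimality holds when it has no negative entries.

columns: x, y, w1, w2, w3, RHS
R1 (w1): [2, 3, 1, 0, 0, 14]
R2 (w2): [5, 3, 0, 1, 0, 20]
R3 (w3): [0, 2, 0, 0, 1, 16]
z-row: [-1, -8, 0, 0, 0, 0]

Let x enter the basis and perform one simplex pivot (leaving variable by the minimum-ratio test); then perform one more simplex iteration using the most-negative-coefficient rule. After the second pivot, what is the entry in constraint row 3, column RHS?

Ratio test on column x — row 1: 14/2 = 7; row 2: 20/5 = 4; row 3: entry 0 ≤ 0. Minimum is 4 at row 2 (w2 leaves); pivot element 5.
Divide row 2 by 5; eliminate column x from the other rows.
Second iteration: most negative z-row entry is -37/5 in column y, so y enters.
Ratio test on column y — row 1: 6/(9/5) = 10/3; row 2: 4/(3/5) = 20/3; row 3: 16/2 = 8. Minimum is 10/3 at row 1 (w1 leaves); pivot element 9/5.
Divide row 1 by 9/5; eliminate column y from the other rows.
After both pivots, the entry at constraint row 3, column RHS is 28/3.

28/3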